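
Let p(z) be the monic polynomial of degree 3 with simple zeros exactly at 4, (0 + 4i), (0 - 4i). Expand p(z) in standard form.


The polynomial is p(z) = ∏_{α ∈ S} (z − α), where S = {4, (0 + 4i), (0 - 4i)}.
Expanding the product yields: p(z) = z^3 -4·z^2 + 16·z -64.
Note conjugate pairs combine to real quadratics: (z − (0+4i))(z − (0−4i)) = z² + 16.
The resulting polynomial has degree 3 and real coefficients as required.

p(z) = z^3 -4·z^2 + 16·z -64.


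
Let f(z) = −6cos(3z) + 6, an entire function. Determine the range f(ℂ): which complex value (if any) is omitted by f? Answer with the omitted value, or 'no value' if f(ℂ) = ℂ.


Little Picard bounds the complement of f(ℂ) to at most one point.
cos is entire and surjective onto ℂ: for every w ∈ ℂ, cos(ζ) = w has a solution ζ ∈ ℂ (e.g., via the complex inverse arccos). With ζ = 3z this gives z = ζ/(3). Then -6·cos(3z) takes every value in -6·ℂ = ℂ, and adding 6 is a bijection of ℂ. So f is surjective and omits no value. (Note: only on the real line is cos bounded by [−1, 1].)

Omitted value: no value.


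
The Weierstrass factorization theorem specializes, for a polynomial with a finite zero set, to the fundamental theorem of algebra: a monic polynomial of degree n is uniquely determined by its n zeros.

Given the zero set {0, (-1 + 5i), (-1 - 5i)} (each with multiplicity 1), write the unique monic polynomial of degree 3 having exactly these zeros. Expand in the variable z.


The polynomial is p(z) = ∏_{α ∈ S} (z − α), where S = {0, (-1 + 5i), (-1 - 5i)}.
Expanding the product yields: p(z) = z^3 + 2·z^2 + 26·z.
Note conjugate pairs combine to real quadratics: (z − (-1+5i))(z − (-1−5i)) = z² + 2z + 26.
The resulting polynomial has degree 3 and real coefficients as required.

p(z) = z^3 + 2·z^2 + 26·z.


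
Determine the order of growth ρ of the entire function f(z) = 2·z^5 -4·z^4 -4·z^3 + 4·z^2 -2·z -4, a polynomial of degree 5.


|f(z)| ≤ Σ|c_k|·r^k = O(r^5) as r → ∞. Polynomial growth is O(e^{r^ε}) for every ε > 0 (since r^5/e^{r^ε} → 0), so ρ ≤ ε for all ε > 0, i.e. ρ = 0. Every nonconstant polynomial has order 0.
Therefore ρ = 0.

Order ρ = 0.


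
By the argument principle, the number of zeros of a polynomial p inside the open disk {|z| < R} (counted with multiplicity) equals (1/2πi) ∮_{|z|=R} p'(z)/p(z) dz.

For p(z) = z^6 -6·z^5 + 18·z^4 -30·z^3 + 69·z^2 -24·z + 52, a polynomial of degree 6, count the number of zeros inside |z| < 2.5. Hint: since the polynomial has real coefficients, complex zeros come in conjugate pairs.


The zeros of p are: (0 + 1i), (0 - 1i), (0 + 2i), (0 - 2i), (3 + 2i), (3 - 2i).
Their magnitudes are: 1, 1, 2, 2, 3.606, 3.606.
Zeros with |z| < R = 2.5: (0 + 1i), (0 - 1i), (0 + 2i), (0 - 2i).
Count = 4.
By the argument principle, (1/2πi) ∮_{|z|=R} p'(z)/p(z) dz equals exactly this count.

Number of zeros inside |z| < 2.5: 4.


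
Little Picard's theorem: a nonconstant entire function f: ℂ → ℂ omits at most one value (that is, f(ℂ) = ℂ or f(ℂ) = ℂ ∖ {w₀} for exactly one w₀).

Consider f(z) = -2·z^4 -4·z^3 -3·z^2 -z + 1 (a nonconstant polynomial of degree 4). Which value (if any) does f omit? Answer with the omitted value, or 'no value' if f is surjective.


Little Picard bounds the complement of f(ℂ) to at most one point.
For every w ∈ ℂ, the equation p(z) − w = 0 is a nonconstant polynomial in z and hence has at least one root by the fundamental theorem of algebra. So p is surjective onto ℂ, omitting no value.

Omitted value: no value.


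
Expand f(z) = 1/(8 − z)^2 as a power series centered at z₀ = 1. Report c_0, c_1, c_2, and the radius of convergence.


Let w = z − z₀, so z = z₀ + w.
Then 8 − z = 8 − (z₀ + w) = (8 − z₀) − w = 7 − w.
f(z) = 1/(7 − w)^2 = (1/(7)^2) · (1 − w/(7))^{−2}.
By the binomial series (1−u)^{−2} = Σ_{n≥0} C(n+1, 1) u^n for |u|<1, with u = w/(7):
  c_n = C(n+1, 1) / (7)^(n+2).
  c_0 = 1/(7)^2 = 1/49.
  c_1 = 2/(7)^3 = 2/343.
  c_2 = 3/(7)^4 = 3/2401.
The series is valid for |w/d| < 1, i.e. |z − z₀| < |d|.
Radius of convergence: R = |8 − z₀| = |7| = 7 (distance from z₀ to the singularity z = 8).

c_0 = 1/49, c_1 = 2/343, c_2 = 3/2401; R = 7.


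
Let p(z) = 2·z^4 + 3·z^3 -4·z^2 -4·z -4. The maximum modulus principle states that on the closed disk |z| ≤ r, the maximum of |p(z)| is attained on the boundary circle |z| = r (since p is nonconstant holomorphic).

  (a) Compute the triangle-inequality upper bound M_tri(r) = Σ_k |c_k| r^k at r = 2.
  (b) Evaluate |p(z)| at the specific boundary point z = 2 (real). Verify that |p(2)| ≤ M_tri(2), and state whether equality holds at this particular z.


Coefficients: c_0 = -4, c_1 = -4, c_2 = -4, c_3 = 3, c_4 = 2. Radius r = 2.
Part (a). Triangle bound: M_tri(r) = Σ_k |c_k| r^k
  = |-4|·2^0 + |-4|·2^1 + |-4|·2^2 + |3|·2^3 + |2|·2^4
  = 4 + 8 + 16 + 24 + 32 = 84.
This bounds M(r) := max_{|z|=r} |p(z)| from above; equality holds iff all terms c_k z^k can be made to align in phase at a single z on |z|=r.
Part (b). At z = 2 (real, on the circle |z| = r):
  p(2) = (-4)·2^0 + (-4)·2^1 + (-4)·2^2 + (3)·2^3 + (2)·2^4 = 28.
  |p(2)| = 28.
Check: |p(2)| = 28 ≤ 84 = M_tri(2). ✓ Equality does not hold at z = 2 (the coefficients have mixed signs, so the terms do not all align in phase there).

M_tri(2) = 84; |p(2)| = 28; equality at z=2: no.


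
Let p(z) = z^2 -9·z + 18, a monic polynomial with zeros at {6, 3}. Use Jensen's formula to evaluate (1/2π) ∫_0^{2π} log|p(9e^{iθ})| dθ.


Zeros: 3, 6; r = 9.
Inside |z| < r: 3, 6. Outside (|z| ≥ r): ∅.
p(0) = 18, so log|p(0)| = log(18) = 2.8904.
Apply Jensen: I(r) = log|p(0)| + Σ_k log(r/|z_k|), summed over zeros inside |z| < r.
  log(r/|z_k|) for z_k = 6: log(9/6) = 0.4055
  log(r/|z_k|) for z_k = 3: log(9/3) = 1.0986
Sum over inside zeros: 1.5041.
I(r) = log|p(0)| + (inside sum) = 2.8904 + 1.5041 = 4.3944.
Closed form (all zeros inside, monic): I(r) = n·log(r) = 2·log(9) = 4.3944. ✓

I(r) ≈ 4.3944.


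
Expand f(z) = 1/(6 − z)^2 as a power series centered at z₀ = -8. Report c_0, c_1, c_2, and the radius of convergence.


Let w = z − z₀, so z = z₀ + w.
Then 6 − z = 6 − (z₀ + w) = (6 − z₀) − w = 14 − w.
f(z) = 1/(14 − w)^2 = (1/(14)^2) · (1 − w/(14))^{−2}.
By the binomial series (1−u)^{−2} = Σ_{n≥0} C(n+1, 1) u^n for |u|<1, with u = w/(14):
  c_n = C(n+1, 1) / (14)^(n+2).
  c_0 = 1/(14)^2 = 1/196.
  c_1 = 2/(14)^3 = 1/1372.
  c_2 = 3/(14)^4 = 3/38416.
The series is valid for |w/d| < 1, i.e. |z − z₀| < |d|.
Radius of convergence: R = |6 − z₀| = |14| = 14 (distance from z₀ to the singularity z = 6).

c_0 = 1/196, c_1 = 1/1372, c_2 = 3/38416; R = 14.


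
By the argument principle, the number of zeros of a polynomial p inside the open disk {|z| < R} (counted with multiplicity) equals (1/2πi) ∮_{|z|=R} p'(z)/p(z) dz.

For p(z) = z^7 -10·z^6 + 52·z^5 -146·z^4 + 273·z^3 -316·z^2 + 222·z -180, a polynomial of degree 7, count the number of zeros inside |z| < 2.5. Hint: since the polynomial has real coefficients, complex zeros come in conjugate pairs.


The zeros of p are: (0 + 1i), (0 - 1i), (1 + 2i), (1 - 2i), 2, (3 + 3i), (3 - 3i).
Their magnitudes are: 1, 1, 2.236, 2.236, 2, 4.243, 4.243.
Zeros with |z| < R = 2.5: (0 + 1i), (0 - 1i), (1 + 2i), (1 - 2i), 2.
Count = 5.
By the argument principle, (1/2πi) ∮_{|z|=R} p'(z)/p(z) dz equals exactly this count.

Number of zeros inside |z| < 2.5: 5.


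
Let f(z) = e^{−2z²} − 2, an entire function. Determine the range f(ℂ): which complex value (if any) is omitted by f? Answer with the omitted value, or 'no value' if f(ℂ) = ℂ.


Little Picard bounds the complement of f(ℂ) to at most one point.
The exponent g(z) = −2z² is a nonconstant polynomial, hence surjective onto ℂ. So e^{g(z)} takes every value in {e^w : w ∈ ℂ} = ℂ ∖ {0}. Adding -2 shifts the range to ℂ ∖ {-2}. f omits exactly -2.

Omitted value: -2.


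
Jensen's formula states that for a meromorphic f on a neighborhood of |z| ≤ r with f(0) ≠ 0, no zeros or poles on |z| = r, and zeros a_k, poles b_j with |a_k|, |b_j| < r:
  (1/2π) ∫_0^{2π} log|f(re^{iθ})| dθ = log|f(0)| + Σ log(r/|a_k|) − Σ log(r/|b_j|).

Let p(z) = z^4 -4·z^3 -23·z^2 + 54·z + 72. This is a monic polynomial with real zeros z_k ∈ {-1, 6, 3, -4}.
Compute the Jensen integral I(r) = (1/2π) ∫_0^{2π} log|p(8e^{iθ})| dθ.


Zeros: -4, -1, 3, 6; r = 8.
Inside |z| < r: -4, -1, 3, 6. Outside (|z| ≥ r): ∅.
p(0) = 72, so log|p(0)| = log(72) = 4.2767.
Apply Jensen: I(r) = log|p(0)| + Σ_k log(r/|z_k|), summed over zeros inside |z| < r.
  log(r/|z_k|) for z_k = -1: log(8/1) = 2.0794
  log(r/|z_k|) for z_k = 6: log(8/6) = 0.2877
  log(r/|z_k|) for z_k = 3: log(8/3) = 0.9808
  log(r/|z_k|) for z_k = -4: log(8/4) = 0.6931
Sum over inside zeros: 4.0411.
I(r) = log|p(0)| + (inside sum) = 4.2767 + 4.0411 = 8.3178.
Closed form (all zeros inside, monic): I(r) = n·log(r) = 4·log(8) = 8.3178. ✓

I(r) ≈ 8.3178.


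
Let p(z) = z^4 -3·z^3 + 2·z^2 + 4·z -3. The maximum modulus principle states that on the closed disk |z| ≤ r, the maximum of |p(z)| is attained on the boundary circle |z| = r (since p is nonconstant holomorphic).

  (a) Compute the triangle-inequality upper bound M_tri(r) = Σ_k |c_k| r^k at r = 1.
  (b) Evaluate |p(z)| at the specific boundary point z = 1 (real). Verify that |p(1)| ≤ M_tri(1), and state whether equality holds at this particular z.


Coefficients: c_0 = -3, c_1 = 4, c_2 = 2, c_3 = -3, c_4 = 1. Radius r = 1.
Part (a). Triangle bound: M_tri(r) = Σ_k |c_k| r^k
  = |-3|·1^0 + |4|·1^1 + |2|·1^2 + |-3|·1^3 + |1|·1^4
  = 3 + 4 + 2 + 3 + 1 = 13.
This bounds M(r) := max_{|z|=r} |p(z)| from above; equality holds iff all terms c_k z^k can be made to align in phase at a single z on |z|=r.
Part (b). At z = 1 (real, on the circle |z| = r):
  p(1) = (-3)·1^0 + (4)·1^1 + (2)·1^2 + (-3)·1^3 + (1)·1^4 = 1.
  |p(1)| = 1.
Check: |p(1)| = 1 ≤ 13 = M_tri(1). ✓ Equality does not hold at z = 1 (the coefficients have mixed signs, so the terms do not all align in phase there).

M_tri(1) = 13; |p(1)| = 1; equality at z=1: no.


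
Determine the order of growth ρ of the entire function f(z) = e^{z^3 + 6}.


|e^{z^3 + 6}| = e^{Re(1·z^3) + 6} ≤ e^{1|z|^3 + 6} = e^{1r^3 + 6} on |z| = r, so ρ ≤ 3. Choosing z on |z|=r so that 1·z^3 is real positive (always possible by picking arg z appropriately) gives |f(z)| = e^{1r^3 + 6}, matching the bound. The additive constant 6 does not affect log log M(r) ~ 3·log r. Hence ρ = 3.
Therefore ρ = 3.

Order ρ = 3.


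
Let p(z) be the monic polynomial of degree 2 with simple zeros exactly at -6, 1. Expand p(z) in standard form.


The polynomial is p(z) = ∏_{α ∈ S} (z − α), where S = {-6, 1}.
Expanding the product yields: p(z) = z^2 + 5·z -6.
The resulting polynomial has degree 2 and real coefficients as required.

p(z) = z^2 + 5·z -6.


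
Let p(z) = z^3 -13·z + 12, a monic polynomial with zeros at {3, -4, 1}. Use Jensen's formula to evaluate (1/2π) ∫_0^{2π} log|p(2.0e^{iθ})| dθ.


Zeros: -4, 1, 3; r = 2.0.
Inside |z| < r: 1. Outside (|z| ≥ r): -4, 3.
p(0) = 12, so log|p(0)| = log(12) = 2.4849.
Apply Jensen: I(r) = log|p(0)| + Σ_k log(r/|z_k|), summed over zeros inside |z| < r.
  log(r/|z_k|) for z_k = 1: log(2.0/1) = 0.6931
  Outside zeros (-4, 3) contribute nothing to the Jensen sum.
Sum over inside zeros: 0.6931.
I(r) = log|p(0)| + (inside sum) = 2.4849 + 0.6931 = 3.1781.
Note: since some zeros are outside |z| ≤ r, the simplified n·log(r) form does NOT apply — only the inside zeros contribute.

I(r) ≈ 3.1781.


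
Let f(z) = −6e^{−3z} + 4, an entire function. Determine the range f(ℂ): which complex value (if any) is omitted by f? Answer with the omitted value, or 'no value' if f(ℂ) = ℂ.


Little Picard bounds the complement of f(ℂ) to at most one point.
e^{−3z} is never zero on ℂ, so -6·e^{−3z} takes every value in ℂ ∖ {0}. Adding 4 shifts the range to ℂ ∖ {4}. Thus f omits exactly the value 4.

Omitted value: 4.


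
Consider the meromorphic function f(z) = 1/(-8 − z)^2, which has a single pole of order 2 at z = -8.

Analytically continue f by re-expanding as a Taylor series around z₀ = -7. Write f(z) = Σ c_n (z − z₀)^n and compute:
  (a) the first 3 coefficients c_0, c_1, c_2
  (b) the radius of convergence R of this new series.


Let w = z − z₀, so z = z₀ + w.
Then -8 − z = -8 − (z₀ + w) = (-8 − z₀) − w = -1 − w.
f(z) = 1/(-1 − w)^2 = (1/(-1)^2) · (1 − w/(-1))^{−2}.
By the binomial series (1−u)^{−2} = Σ_{n≥0} C(n+1, 1) u^n for |u|<1, with u = w/(-1):
  c_n = C(n+1, 1) / (-1)^(n+2).
  c_0 = 1/(-1)^2 = 1.
  c_1 = 2/(-1)^3 = -2.
  c_2 = 3/(-1)^4 = 3.
The series is valid for |w/d| < 1, i.e. |z − z₀| < |d|.
Radius of convergence: R = |-8 − z₀| = |-1| = 1 (distance from z₀ to the singularity z = -8).

c_0 = 1, c_1 = -2, c_2 = 3; R = 1.


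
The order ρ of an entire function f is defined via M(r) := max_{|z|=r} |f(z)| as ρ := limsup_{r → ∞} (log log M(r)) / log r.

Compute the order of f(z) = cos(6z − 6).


cos(w) is a linear combination of e^{iw} and e^{−iw} (or e^w, e^{−w} in the hyperbolic case), so |cos(w)| ≤ e^{|w|}. With w = 6z − 6, |w| ≤ 6|z| + 6 = 6r + 6 on |z| = r, giving M(r) ≤ e^{6r + 6}, so ρ ≤ 1. On a suitable ray (z = it for sin/cos; z = t for sinh/cosh, t real → ∞), |cos(6z − 6)| grows like e^{6|t|}/2, so ρ ≥ 1. Hence ρ = 1.
Therefore ρ = 1.

Order ρ = 1.


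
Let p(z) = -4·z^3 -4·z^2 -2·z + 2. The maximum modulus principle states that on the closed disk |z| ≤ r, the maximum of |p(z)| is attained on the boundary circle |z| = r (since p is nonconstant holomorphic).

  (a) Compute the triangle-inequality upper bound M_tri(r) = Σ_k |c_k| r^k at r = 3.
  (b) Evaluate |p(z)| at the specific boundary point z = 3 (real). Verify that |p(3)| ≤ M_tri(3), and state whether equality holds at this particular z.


Coefficients: c_0 = 2, c_1 = -2, c_2 = -4, c_3 = -4. Radius r = 3.
Part (a). Triangle bound: M_tri(r) = Σ_k |c_k| r^k
  = |2|·3^0 + |-2|·3^1 + |-4|·3^2 + |-4|·3^3
  = 2 + 6 + 36 + 108 = 152.
This bounds M(r) := max_{|z|=r} |p(z)| from above; equality holds iff all terms c_k z^k can be made to align in phase at a single z on |z|=r.
Part (b). At z = 3 (real, on the circle |z| = r):
  p(3) = (2)·3^0 + (-2)·3^1 + (-4)·3^2 + (-4)·3^3 = -148.
  |p(3)| = 148.
Check: |p(3)| = 148 ≤ 152 = M_tri(3). ✓ Equality does not hold at z = 3 (the coefficients have mixed signs, so the terms do not all align in phase there).

M_tri(3) = 152; |p(3)| = 148; equality at z=3: no.


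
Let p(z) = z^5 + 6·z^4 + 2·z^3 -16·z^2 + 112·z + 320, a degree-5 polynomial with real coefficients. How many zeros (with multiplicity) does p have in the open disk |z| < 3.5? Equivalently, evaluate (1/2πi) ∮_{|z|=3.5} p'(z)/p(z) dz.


The zeros of p are: (2 + 2i), (2 - 2i), -4, (-3 + 1i), (-3 - 1i).
Their magnitudes are: 2.828, 2.828, 4, 3.162, 3.162.
Zeros with |z| < R = 3.5: (2 + 2i), (2 - 2i), (-3 + 1i), (-3 - 1i).
Count = 4.
By the argument principle, (1/2πi) ∮_{|z|=R} p'(z)/p(z) dz equals exactly this count.

Number of zeros inside |z| < 3.5: 4.


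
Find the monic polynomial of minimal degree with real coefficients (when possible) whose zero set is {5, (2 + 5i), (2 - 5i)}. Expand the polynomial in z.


The polynomial is p(z) = ∏_{α ∈ S} (z − α), where S = {5, (2 + 5i), (2 - 5i)}.
Expanding the product yields: p(z) = z^3 -9·z^2 + 49·z -145.
Note conjugate pairs combine to real quadratics: (z − (2+5i))(z − (2−5i)) = z² − 4z + 29.
The resulting polynomial has degree 3 and real coefficients as required.

p(z) = z^3 -9·z^2 + 49·z -145.


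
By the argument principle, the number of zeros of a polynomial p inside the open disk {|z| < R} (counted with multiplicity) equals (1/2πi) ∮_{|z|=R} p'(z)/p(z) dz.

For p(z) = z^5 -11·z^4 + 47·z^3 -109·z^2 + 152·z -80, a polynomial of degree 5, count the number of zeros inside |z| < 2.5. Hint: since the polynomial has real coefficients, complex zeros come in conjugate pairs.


The zeros of p are: 1, (1 + 2i), (1 - 2i), 4, 4.
Their magnitudes are: 1, 2.236, 2.236, 4, 4.
Zeros with |z| < R = 2.5: 1, (1 + 2i), (1 - 2i).
Count = 3.
By the argument principle, (1/2πi) ∮_{|z|=R} p'(z)/p(z) dz equals exactly this count.

Number of zeros inside |z| < 2.5: 3.


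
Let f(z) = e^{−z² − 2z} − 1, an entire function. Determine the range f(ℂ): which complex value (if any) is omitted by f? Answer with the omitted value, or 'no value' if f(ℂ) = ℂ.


Little Picard bounds the complement of f(ℂ) to at most one point.
The exponent g(z) = −z² − 2z is a nonconstant polynomial, hence surjective onto ℂ. So e^{g(z)} takes every value in {e^w : w ∈ ℂ} = ℂ ∖ {0}. Adding -1 shifts the range to ℂ ∖ {-1}. f omits exactly -1.

Omitted value: -1.


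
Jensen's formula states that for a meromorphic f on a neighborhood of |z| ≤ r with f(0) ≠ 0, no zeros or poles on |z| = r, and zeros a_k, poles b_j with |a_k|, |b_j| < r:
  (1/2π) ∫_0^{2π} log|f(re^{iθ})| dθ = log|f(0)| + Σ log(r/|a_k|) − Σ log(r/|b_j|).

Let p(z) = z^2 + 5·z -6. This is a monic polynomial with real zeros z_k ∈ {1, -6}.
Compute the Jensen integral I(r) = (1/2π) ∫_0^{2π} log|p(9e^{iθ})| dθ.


Zeros: -6, 1; r = 9.
Inside |z| < r: -6, 1. Outside (|z| ≥ r): ∅.
p(0) = -6, so log|p(0)| = log(6) = 1.7918.
Apply Jensen: I(r) = log|p(0)| + Σ_k log(r/|z_k|), summed over zeros inside |z| < r.
  log(r/|z_k|) for z_k = 1: log(9/1) = 2.1972
  log(r/|z_k|) for z_k = -6: log(9/6) = 0.4055
Sum over inside zeros: 2.6027.
I(r) = log|p(0)| + (inside sum) = 1.7918 + 2.6027 = 4.3944.
Closed form (all zeros inside, monic): I(r) = n·log(r) = 2·log(9) = 4.3944. ✓

I(r) ≈ 4.3944.


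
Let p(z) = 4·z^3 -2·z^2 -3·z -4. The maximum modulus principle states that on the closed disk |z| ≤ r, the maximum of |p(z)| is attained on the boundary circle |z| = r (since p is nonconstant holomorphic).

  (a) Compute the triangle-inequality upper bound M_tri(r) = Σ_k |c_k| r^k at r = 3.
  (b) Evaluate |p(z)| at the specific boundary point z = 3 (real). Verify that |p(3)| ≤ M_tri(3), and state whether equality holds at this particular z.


Coefficients: c_0 = -4, c_1 = -3, c_2 = -2, c_3 = 4. Radius r = 3.
Part (a). Triangle bound: M_tri(r) = Σ_k |c_k| r^k
  = |-4|·3^0 + |-3|·3^1 + |-2|·3^2 + |4|·3^3
  = 4 + 9 + 18 + 108 = 139.
This bounds M(r) := max_{|z|=r} |p(z)| from above; equality holds iff all terms c_k z^k can be made to align in phase at a single z on |z|=r.
Part (b). At z = 3 (real, on the circle |z| = r):
  p(3) = (-4)·3^0 + (-3)·3^1 + (-2)·3^2 + (4)·3^3 = 77.
  |p(3)| = 77.
Check: |p(3)| = 77 ≤ 139 = M_tri(3). ✓ Equality does not hold at z = 3 (the coefficients have mixed signs, so the terms do not all align in phase there).

M_tri(3) = 139; |p(3)| = 77; equality at z=3: no.


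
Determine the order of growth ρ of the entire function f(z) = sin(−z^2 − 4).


Write sin(w) = (e^{iw} ± e^{−iw})/(2 or 2i), so |sin(w)| ≤ e^{|w|}. With w = −z^2 − 4, |w| ≤ 1r^2 + 4 on |z|=r, giving M(r) ≤ e^{1r^2 + 4} and ρ ≤ 2. For the lower bound, choose z on |z|=r with -1z^2 purely imaginary of modulus 1r^2; then |sin(−z^2 − 4)| grows like e^{1r^2}/2, so ρ ≥ 2. Hence ρ = 2.
Therefore ρ = 2.

Order ρ = 2.


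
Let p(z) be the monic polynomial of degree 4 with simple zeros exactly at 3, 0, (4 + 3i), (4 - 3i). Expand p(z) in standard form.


The polynomial is p(z) = ∏_{α ∈ S} (z − α), where S = {3, 0, (4 + 3i), (4 - 3i)}.
Expanding the product yields: p(z) = z^4 -11·z^3 + 49·z^2 -75·z.
Note conjugate pairs combine to real quadratics: (z − (4+3i))(z − (4−3i)) = z² − 8z + 25.
The resulting polynomial has degree 4 and real coefficients as required.

p(z) = z^4 -11·z^3 + 49·z^2 -75·z.


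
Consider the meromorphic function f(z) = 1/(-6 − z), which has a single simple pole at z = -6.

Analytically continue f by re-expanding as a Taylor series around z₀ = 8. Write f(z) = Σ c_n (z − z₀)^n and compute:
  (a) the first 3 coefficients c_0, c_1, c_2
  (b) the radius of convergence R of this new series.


Let w = z − z₀, so z = z₀ + w.
Then -6 − z = -6 − (z₀ + w) = (-6 − z₀) − w = -14 − w.
f(z) = 1/(-14 − w) = (1/(-14)) · 1/(1 − w/(-14)) = Σ_{n≥0} w^n / (-14)^(n+1).
So c_n = 1/(-14)^(n+1):
  c_0 = 1/(-14)^1 = -1/14.
  c_1 = 1/(-14)^2 = 1/196.
  c_2 = 1/(-14)^3 = -1/2744.
The series is valid for |w/d| < 1, i.e. |z − z₀| < |d|.
Radius of convergence: R = |-6 − z₀| = |-14| = 14 (distance from z₀ to the singularity z = -6).

c_0 = -1/14, c_1 = 1/196, c_2 = -1/2744; R = 14.


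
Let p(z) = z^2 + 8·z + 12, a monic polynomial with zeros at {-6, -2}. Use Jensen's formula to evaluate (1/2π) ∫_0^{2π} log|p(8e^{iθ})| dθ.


Zeros: -6, -2; r = 8.
Inside |z| < r: -6, -2. Outside (|z| ≥ r): ∅.
p(0) = 12, so log|p(0)| = log(12) = 2.4849.
Apply Jensen: I(r) = log|p(0)| + Σ_k log(r/|z_k|), summed over zeros inside |z| < r.
  log(r/|z_k|) for z_k = -6: log(8/6) = 0.2877
  log(r/|z_k|) for z_k = -2: log(8/2) = 1.3863
Sum over inside zeros: 1.6740.
I(r) = log|p(0)| + (inside sum) = 2.4849 + 1.6740 = 4.1589.
Closed form (all zeros inside, monic): I(r) = n·log(r) = 2·log(8) = 4.1589. ✓

I(r) ≈ 4.1589.


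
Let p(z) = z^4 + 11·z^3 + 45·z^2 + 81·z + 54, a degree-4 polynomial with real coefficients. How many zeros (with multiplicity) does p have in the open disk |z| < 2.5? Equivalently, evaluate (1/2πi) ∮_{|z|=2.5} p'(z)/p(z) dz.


The zeros of p are: -3, -3, -2, -3.
Their magnitudes are: 3, 3, 2, 3.
Zeros with |z| < R = 2.5: -2.
Count = 1.
By the argument principle, (1/2πi) ∮_{|z|=R} p'(z)/p(z) dz equals exactly this count.

Number of zeros inside |z| < 2.5: 1.


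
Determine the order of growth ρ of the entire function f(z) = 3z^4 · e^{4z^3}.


M(r) = max_{|z|=r} |3|·|z|^4·|e^{4z^3}| = 3·r^4 · e^{4r^3} (the factors attain their maxima compatibly on |z|=r). Then log M(r) = log 3 + 4·log r + 4r^3, dominated by the last term, so log log M(r) ~ 3·log r. The polynomial factor 3z^4 contributes only a log r term and does not affect the order. ρ = 3.
Therefore ρ = 3.

Order ρ = 3.


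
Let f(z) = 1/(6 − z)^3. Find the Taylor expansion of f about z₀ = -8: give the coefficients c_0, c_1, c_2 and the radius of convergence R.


Let w = z − z₀, so z = z₀ + w.
Then 6 − z = 6 − (z₀ + w) = (6 − z₀) − w = 14 − w.
f(z) = 1/(14 − w)^3 = (1/(14)^3) · (1 − w/(14))^{−3}.
By the binomial series (1−u)^{−3} = Σ_{n≥0} C(n+2, 2) u^n for |u|<1, with u = w/(14):
  c_n = C(n+2, 2) / (14)^(n+3).
  c_0 = 1/(14)^3 = 1/2744.
  c_1 = 3/(14)^4 = 3/38416.
  c_2 = 6/(14)^5 = 3/268912.
The series is valid for |w/d| < 1, i.e. |z − z₀| < |d|.
Radius of convergence: R = |6 − z₀| = |14| = 14 (distance from z₀ to the singularity z = 6).

c_0 = 1/2744, c_1 = 3/38416, c_2 = 3/268912; R = 14.


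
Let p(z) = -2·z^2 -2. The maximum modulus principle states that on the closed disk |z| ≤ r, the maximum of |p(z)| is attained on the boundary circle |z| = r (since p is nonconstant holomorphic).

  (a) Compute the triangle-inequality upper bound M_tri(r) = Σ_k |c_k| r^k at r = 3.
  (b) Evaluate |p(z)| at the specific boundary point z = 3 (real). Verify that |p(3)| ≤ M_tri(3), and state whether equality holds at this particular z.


Coefficients: c_0 = -2, c_1 = 0, c_2 = -2. Radius r = 3.
Part (a). Triangle bound: M_tri(r) = Σ_k |c_k| r^k
  = |-2|·3^0 + |0|·3^1 + |-2|·3^2
  = 2 + 0 + 18 = 20.
This bounds M(r) := max_{|z|=r} |p(z)| from above; equality holds iff all terms c_k z^k can be made to align in phase at a single z on |z|=r.
Part (b). At z = 3 (real, on the circle |z| = r):
  p(3) = (-2)·3^0 + (0)·3^1 + (-2)·3^2 = -20.
  |p(3)| = 20.
Since all nonzero coefficients share the same sign, |p(3)| = 20 = M_tri(3); the triangle bound is attained at z = 3, so in fact M(r) = 20.

M_tri(3) = 20; |p(3)| = 20; equality at z=3: yes.


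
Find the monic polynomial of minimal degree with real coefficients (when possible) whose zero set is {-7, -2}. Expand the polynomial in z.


The polynomial is p(z) = ∏_{α ∈ S} (z − α), where S = {-7, -2}.
Expanding the product yields: p(z) = z^2 + 9·z + 14.
The resulting polynomial has degree 2 and real coefficients as required.

p(z) = z^2 + 9·z + 14.


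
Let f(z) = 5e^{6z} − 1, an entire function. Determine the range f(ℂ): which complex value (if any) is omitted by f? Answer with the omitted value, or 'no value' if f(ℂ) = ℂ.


Little Picard bounds the complement of f(ℂ) to at most one point.
e^{6z} is never zero on ℂ, so 5·e^{6z} takes every value in ℂ ∖ {0}. Adding -1 shifts the range to ℂ ∖ {-1}. Thus f omits exactly the value -1.

Omitted value: -1.


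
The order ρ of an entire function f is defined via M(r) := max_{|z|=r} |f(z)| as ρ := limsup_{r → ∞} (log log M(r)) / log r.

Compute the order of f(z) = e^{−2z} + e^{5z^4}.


Each summand is entire of order 1 and 4 respectively (as in the single-exponential case). The order of a sum is at most the max of the orders, so ρ ≤ 4. For the lower bound: on |z|=r choose arg z so that 5z^4 is real positive; then |e^{5z^4}| = e^{5r^4} while |e^{-2z}| ≤ e^{2r^1} = o(e^{5r^4}). So |f| ≥ e^{5r^4}(1 − o(1)) and ρ ≥ 4. Hence ρ = max(1, 4) = 4.
Therefore ρ = 4.

Order ρ = 4.


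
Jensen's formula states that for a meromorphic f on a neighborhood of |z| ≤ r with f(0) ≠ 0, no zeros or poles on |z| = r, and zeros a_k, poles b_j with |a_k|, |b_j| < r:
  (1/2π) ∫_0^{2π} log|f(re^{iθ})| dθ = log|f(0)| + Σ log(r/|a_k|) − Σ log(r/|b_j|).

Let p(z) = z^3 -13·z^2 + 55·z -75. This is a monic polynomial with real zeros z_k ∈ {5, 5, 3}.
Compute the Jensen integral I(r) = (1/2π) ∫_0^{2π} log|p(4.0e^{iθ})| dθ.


Zeros: 3, 5, 5; r = 4.0.
Inside |z| < r: 3. Outside (|z| ≥ r): 5, 5.
p(0) = -75, so log|p(0)| = log(75) = 4.3175.
Apply Jensen: I(r) = log|p(0)| + Σ_k log(r/|z_k|), summed over zeros inside |z| < r.
  log(r/|z_k|) for z_k = 3: log(4.0/3) = 0.2877
  Outside zeros (5, 5) contribute nothing to the Jensen sum.
Sum over inside zeros: 0.2877.
I(r) = log|p(0)| + (inside sum) = 4.3175 + 0.2877 = 4.6052.
Note: since some zeros are outside |z| ≤ r, the simplified n·log(r) form does NOT apply — only the inside zeros contribute.

I(r) ≈ 4.6052.


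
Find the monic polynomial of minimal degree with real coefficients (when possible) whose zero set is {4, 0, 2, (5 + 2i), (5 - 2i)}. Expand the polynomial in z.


The polynomial is p(z) = ∏_{α ∈ S} (z − α), where S = {4, 0, 2, (5 + 2i), (5 - 2i)}.
Expanding the product yields: p(z) = z^5 -16·z^4 + 97·z^3 -254·z^2 + 232·z.
Note conjugate pairs combine to real quadratics: (z − (5+2i))(z − (5−2i)) = z² − 10z + 29.
The resulting polynomial has degree 5 and real coefficients as required.

p(z) = z^5 -16·z^4 + 97·z^3 -254·z^2 + 232·z.


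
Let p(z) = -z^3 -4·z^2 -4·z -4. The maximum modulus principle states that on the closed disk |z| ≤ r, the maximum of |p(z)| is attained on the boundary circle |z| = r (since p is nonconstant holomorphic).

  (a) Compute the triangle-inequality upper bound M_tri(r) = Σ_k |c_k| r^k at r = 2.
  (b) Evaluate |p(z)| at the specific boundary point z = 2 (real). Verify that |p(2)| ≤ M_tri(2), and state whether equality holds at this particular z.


Coefficients: c_0 = -4, c_1 = -4, c_2 = -4, c_3 = -1. Radius r = 2.
Part (a). Triangle bound: M_tri(r) = Σ_k |c_k| r^k
  = |-4|·2^0 + |-4|·2^1 + |-4|·2^2 + |-1|·2^3
  = 4 + 8 + 16 + 8 = 36.
This bounds M(r) := max_{|z|=r} |p(z)| from above; equality holds iff all terms c_k z^k can be made to align in phase at a single z on |z|=r.
Part (b). At z = 2 (real, on the circle |z| = r):
  p(2) = (-4)·2^0 + (-4)·2^1 + (-4)·2^2 + (-1)·2^3 = -36.
  |p(2)| = 36.
Since all nonzero coefficients share the same sign, |p(2)| = 36 = M_tri(2); the triangle bound is attained at z = 2, so in fact M(r) = 36.

M_tri(2) = 36; |p(2)| = 36; equality at z=2: yes.


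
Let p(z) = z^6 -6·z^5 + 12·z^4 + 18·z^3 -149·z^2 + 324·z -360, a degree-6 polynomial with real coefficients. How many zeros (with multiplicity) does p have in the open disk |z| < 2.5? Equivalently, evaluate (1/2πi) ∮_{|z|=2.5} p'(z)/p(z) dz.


The zeros of p are: 3, (1 + 2i), (1 - 2i), (2 + 2i), (2 - 2i), -3.
Their magnitudes are: 3, 2.236, 2.236, 2.828, 2.828, 3.
Zeros with |z| < R = 2.5: (1 + 2i), (1 - 2i).
Count = 2.
By the argument principle, (1/2πi) ∮_{|z|=R} p'(z)/p(z) dz equals exactly this count.

Number of zeros inside |z| < 2.5: 2.


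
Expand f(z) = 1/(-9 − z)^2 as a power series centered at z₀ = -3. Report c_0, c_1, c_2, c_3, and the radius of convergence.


Let w = z − z₀, so z = z₀ + w.
Then -9 − z = -9 − (z₀ + w) = (-9 − z₀) − w = -6 − w.
f(z) = 1/(-6 − w)^2 = (1/(-6)^2) · (1 − w/(-6))^{−2}.
By the binomial series (1−u)^{−2} = Σ_{n≥0} C(n+1, 1) u^n for |u|<1, with u = w/(-6):
  c_n = C(n+1, 1) / (-6)^(n+2).
  c_0 = 1/(-6)^2 = 1/36.
  c_1 = 2/(-6)^3 = -1/108.
  c_2 = 3/(-6)^4 = 1/432.
  c_3 = 4/(-6)^5 = -1/1944.
The series is valid for |w/d| < 1, i.e. |z − z₀| < |d|.
Radius of convergence: R = |-9 − z₀| = |-6| = 6 (distance from z₀ to the singularity z = -9).

c_0 = 1/36, c_1 = -1/108, c_2 = 1/432, c_3 = -1/1944; R = 6.


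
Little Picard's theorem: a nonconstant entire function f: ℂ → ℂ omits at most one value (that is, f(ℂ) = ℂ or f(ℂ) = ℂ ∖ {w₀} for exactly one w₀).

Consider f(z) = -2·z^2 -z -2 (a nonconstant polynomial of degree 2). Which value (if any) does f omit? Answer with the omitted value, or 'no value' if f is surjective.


Little Picard bounds the complement of f(ℂ) to at most one point.
For every w ∈ ℂ, the equation p(z) − w = 0 is a nonconstant polynomial in z and hence has at least one root by the fundamental theorem of algebra. So p is surjective onto ℂ, omitting no value.

Omitted value: no value.


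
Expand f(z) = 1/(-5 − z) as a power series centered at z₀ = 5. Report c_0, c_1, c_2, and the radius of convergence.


Let w = z − z₀, so z = z₀ + w.
Then -5 − z = -5 − (z₀ + w) = (-5 − z₀) − w = -10 − w.
f(z) = 1/(-10 − w) = (1/(-10)) · 1/(1 − w/(-10)) = Σ_{n≥0} w^n / (-10)^(n+1).
So c_n = 1/(-10)^(n+1):
  c_0 = 1/(-10)^1 = -1/10.
  c_1 = 1/(-10)^2 = 1/100.
  c_2 = 1/(-10)^3 = -1/1000.
The series is valid for |w/d| < 1, i.e. |z − z₀| < |d|.
Radius of convergence: R = |-5 − z₀| = |-10| = 10 (distance from z₀ to the singularity z = -5).

c_0 = -1/10, c_1 = 1/100, c_2 = -1/1000; R = 10.


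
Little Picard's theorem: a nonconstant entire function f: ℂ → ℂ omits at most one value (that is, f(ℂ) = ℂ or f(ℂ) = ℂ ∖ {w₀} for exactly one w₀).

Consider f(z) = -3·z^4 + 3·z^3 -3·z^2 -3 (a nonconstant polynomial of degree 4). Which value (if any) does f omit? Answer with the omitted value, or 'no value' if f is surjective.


Little Picard bounds the complement of f(ℂ) to at most one point.
For every w ∈ ℂ, the equation p(z) − w = 0 is a nonconstant polynomial in z and hence has at least one root by the fundamental theorem of algebra. So p is surjective onto ℂ, omitting no value.

Omitted value: no value.


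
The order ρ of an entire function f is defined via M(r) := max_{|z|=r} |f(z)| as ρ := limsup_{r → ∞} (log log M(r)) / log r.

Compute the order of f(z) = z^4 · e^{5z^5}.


M(r) = max_{|z|=r} |1|·|z|^4·|e^{5z^5}| = 1·r^4 · e^{5r^5} (the factors attain their maxima compatibly on |z|=r). Then log M(r) = log 1 + 4·log r + 5r^5, dominated by the last term, so log log M(r) ~ 5·log r. The polynomial factor 1z^4 contributes only a log r term and does not affect the order. ρ = 5.
Therefore ρ = 5.

Order ρ = 5.


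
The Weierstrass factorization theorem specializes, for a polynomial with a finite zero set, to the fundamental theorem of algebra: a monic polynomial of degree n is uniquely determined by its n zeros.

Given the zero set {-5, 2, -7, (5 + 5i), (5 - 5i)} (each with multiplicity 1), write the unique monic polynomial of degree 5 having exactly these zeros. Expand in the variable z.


The polynomial is p(z) = ∏_{α ∈ S} (z − α), where S = {-5, 2, -7, (5 + 5i), (5 - 5i)}.
Expanding the product yields: p(z) = z^5 -39·z^3 + 320·z^2 + 1250·z -3500.
Note conjugate pairs combine to real quadratics: (z − (5+5i))(z − (5−5i)) = z² − 10z + 50.
The resulting polynomial has degree 5 and real coefficients as required.

p(z) = z^5 -39·z^3 + 320·z^2 + 1250·z -3500.


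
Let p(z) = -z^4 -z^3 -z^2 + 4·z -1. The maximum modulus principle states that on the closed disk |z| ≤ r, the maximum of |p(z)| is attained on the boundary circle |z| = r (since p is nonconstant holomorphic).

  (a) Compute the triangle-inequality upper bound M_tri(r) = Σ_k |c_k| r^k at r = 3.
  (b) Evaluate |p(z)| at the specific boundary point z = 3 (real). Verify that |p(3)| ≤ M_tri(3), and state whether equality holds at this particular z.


Coefficients: c_0 = -1, c_1 = 4, c_2 = -1, c_3 = -1, c_4 = -1. Radius r = 3.
Part (a). Triangle bound: M_tri(r) = Σ_k |c_k| r^k
  = |-1|·3^0 + |4|·3^1 + |-1|·3^2 + |-1|·3^3 + |-1|·3^4
  = 1 + 12 + 9 + 27 + 81 = 130.
This bounds M(r) := max_{|z|=r} |p(z)| from above; equality holds iff all terms c_k z^k can be made to align in phase at a single z on |z|=r.
Part (b). At z = 3 (real, on the circle |z| = r):
  p(3) = (-1)·3^0 + (4)·3^1 + (-1)·3^2 + (-1)·3^3 + (-1)·3^4 = -106.
  |p(3)| = 106.
Check: |p(3)| = 106 ≤ 130 = M_tri(3). ✓ Equality does not hold at z = 3 (the coefficients have mixed signs, so the terms do not all align in phase there).

M_tri(3) = 130; |p(3)| = 106; equality at z=3: no.


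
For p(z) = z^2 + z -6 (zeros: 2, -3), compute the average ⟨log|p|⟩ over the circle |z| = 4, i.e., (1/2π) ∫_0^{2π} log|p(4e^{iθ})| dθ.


Zeros: -3, 2; r = 4.
Inside |z| < r: -3, 2. Outside (|z| ≥ r): ∅.
p(0) = -6, so log|p(0)| = log(6) = 1.7918.
Apply Jensen: I(r) = log|p(0)| + Σ_k log(r/|z_k|), summed over zeros inside |z| < r.
  log(r/|z_k|) for z_k = 2: log(4/2) = 0.6931
  log(r/|z_k|) for z_k = -3: log(4/3) = 0.2877
Sum over inside zeros: 0.9808.
I(r) = log|p(0)| + (inside sum) = 1.7918 + 0.9808 = 2.7726.
Closed form (all zeros inside, monic): I(r) = n·log(r) = 2·log(4) = 2.7726. ✓

I(r) ≈ 2.7726.


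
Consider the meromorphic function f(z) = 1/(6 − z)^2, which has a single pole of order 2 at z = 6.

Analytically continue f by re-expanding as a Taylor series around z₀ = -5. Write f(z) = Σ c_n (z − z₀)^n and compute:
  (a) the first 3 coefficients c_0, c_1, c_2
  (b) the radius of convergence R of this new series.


Let w = z − z₀, so z = z₀ + w.
Then 6 − z = 6 − (z₀ + w) = (6 − z₀) − w = 11 − w.
f(z) = 1/(11 − w)^2 = (1/(11)^2) · (1 − w/(11))^{−2}.
By the binomial series (1−u)^{−2} = Σ_{n≥0} C(n+1, 1) u^n for |u|<1, with u = w/(11):
  c_n = C(n+1, 1) / (11)^(n+2).
  c_0 = 1/(11)^2 = 1/121.
  c_1 = 2/(11)^3 = 2/1331.
  c_2 = 3/(11)^4 = 3/14641.
The series is valid for |w/d| < 1, i.e. |z − z₀| < |d|.
Radius of convergence: R = |6 − z₀| = |11| = 11 (distance from z₀ to the singularity z = 6).

c_0 = 1/121, c_1 = 2/1331, c_2 = 3/14641; R = 11.


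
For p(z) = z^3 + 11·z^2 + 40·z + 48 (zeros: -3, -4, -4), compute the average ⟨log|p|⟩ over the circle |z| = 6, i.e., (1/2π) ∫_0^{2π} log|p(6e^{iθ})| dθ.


Zeros: -4, -4, -3; r = 6.
Inside |z| < r: -4, -4, -3. Outside (|z| ≥ r): ∅.
p(0) = 48, so log|p(0)| = log(48) = 3.8712.
Apply Jensen: I(r) = log|p(0)| + Σ_k log(r/|z_k|), summed over zeros inside |z| < r.
  log(r/|z_k|) for z_k = -3: log(6/3) = 0.6931
  log(r/|z_k|) for z_k = -4: log(6/4) = 0.4055
  log(r/|z_k|) for z_k = -4: log(6/4) = 0.4055
Sum over inside zeros: 1.5041.
I(r) = log|p(0)| + (inside sum) = 3.8712 + 1.5041 = 5.3753.
Closed form (all zeros inside, monic): I(r) = n·log(r) = 3·log(6) = 5.3753. ✓

I(r) ≈ 5.3753.


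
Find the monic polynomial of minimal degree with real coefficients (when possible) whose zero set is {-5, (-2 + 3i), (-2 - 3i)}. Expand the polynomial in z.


The polynomial is p(z) = ∏_{α ∈ S} (z − α), where S = {-5, (-2 + 3i), (-2 - 3i)}.
Expanding the product yields: p(z) = z^3 + 9·z^2 + 33·z + 65.
Note conjugate pairs combine to real quadratics: (z − (-2+3i))(z − (-2−3i)) = z² + 4z + 13.
The resulting polynomial has degree 3 and real coefficients as required.

p(z) = z^3 + 9·z^2 + 33·z + 65.


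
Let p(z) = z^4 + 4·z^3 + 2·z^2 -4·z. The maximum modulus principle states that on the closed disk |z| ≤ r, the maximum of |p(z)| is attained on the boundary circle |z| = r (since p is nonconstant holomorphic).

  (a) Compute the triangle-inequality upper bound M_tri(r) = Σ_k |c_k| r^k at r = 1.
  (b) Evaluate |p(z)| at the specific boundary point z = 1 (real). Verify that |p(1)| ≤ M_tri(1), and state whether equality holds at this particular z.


Coefficients: c_0 = 0, c_1 = -4, c_2 = 2, c_3 = 4, c_4 = 1. Radius r = 1.
Part (a). Triangle bound: M_tri(r) = Σ_k |c_k| r^k
  = |0|·1^0 + |-4|·1^1 + |2|·1^2 + |4|·1^3 + |1|·1^4
  = 0 + 4 + 2 + 4 + 1 = 11.
This bounds M(r) := max_{|z|=r} |p(z)| from above; equality holds iff all terms c_k z^k can be made to align in phase at a single z on |z|=r.
Part (b). At z = 1 (real, on the circle |z| = r):
  p(1) = (0)·1^0 + (-4)·1^1 + (2)·1^2 + (4)·1^3 + (1)·1^4 = 3.
  |p(1)| = 3.
Check: |p(1)| = 3 ≤ 11 = M_tri(1). ✓ Equality does not hold at z = 1 (the coefficients have mixed signs, so the terms do not all align in phase there).

M_tri(1) = 11; |p(1)| = 3; equality at z=1: no.


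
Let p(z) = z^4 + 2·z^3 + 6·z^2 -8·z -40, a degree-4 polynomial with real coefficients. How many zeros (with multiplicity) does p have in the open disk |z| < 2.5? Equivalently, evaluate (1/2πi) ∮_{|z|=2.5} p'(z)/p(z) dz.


The zeros of p are: -2, 2, (-1 + 3i), (-1 - 3i).
Their magnitudes are: 2, 2, 3.162, 3.162.
Zeros with |z| < R = 2.5: -2, 2.
Count = 2.
By the argument principle, (1/2πi) ∮_{|z|=R} p'(z)/p(z) dz equals exactly this count.

Number of zeros inside |z| < 2.5: 2.


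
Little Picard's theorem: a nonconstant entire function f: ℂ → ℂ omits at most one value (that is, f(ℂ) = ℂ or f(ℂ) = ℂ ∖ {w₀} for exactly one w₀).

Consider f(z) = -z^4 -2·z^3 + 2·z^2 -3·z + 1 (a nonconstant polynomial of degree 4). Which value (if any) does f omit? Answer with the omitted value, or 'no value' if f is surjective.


Little Picard bounds the complement of f(ℂ) to at most one point.
For every w ∈ ℂ, the equation p(z) − w = 0 is a nonconstant polynomial in z and hence has at least one root by the fundamental theorem of algebra. So p is surjective onto ℂ, omitting no value.

Omitted value: no value.


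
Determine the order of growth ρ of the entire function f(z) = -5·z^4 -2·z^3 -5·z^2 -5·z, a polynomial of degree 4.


|f(z)| ≤ Σ|c_k|·r^k = O(r^4) as r → ∞. Polynomial growth is O(e^{r^ε}) for every ε > 0 (since r^4/e^{r^ε} → 0), so ρ ≤ ε for all ε > 0, i.e. ρ = 0. Every nonconstant polynomial has order 0.
Therefore ρ = 0.

Order ρ = 0.


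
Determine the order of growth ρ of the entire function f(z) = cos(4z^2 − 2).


Write cos(w) = (e^{iw} ± e^{−iw})/(2 or 2i), so |cos(w)| ≤ e^{|w|}. With w = 4z^2 − 2, |w| ≤ 4r^2 + 2 on |z|=r, giving M(r) ≤ e^{4r^2 + 2} and ρ ≤ 2. For the lower bound, choose z on |z|=r with 4z^2 purely imaginary of modulus 4r^2; then |cos(4z^2 − 2)| grows like e^{4r^2}/2, so ρ ≥ 2. Hence ρ = 2.
Therefore ρ = 2.

Order ρ = 2.


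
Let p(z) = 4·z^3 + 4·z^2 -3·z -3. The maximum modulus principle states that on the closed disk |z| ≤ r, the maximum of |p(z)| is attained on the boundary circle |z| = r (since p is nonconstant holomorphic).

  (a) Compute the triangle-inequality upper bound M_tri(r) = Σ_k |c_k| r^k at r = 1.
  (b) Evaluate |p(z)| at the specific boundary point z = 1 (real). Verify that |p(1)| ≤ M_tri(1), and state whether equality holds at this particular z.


Coefficients: c_0 = -3, c_1 = -3, c_2 = 4, c_3 = 4. Radius r = 1.
Part (a). Triangle bound: M_tri(r) = Σ_k |c_k| r^k
  = |-3|·1^0 + |-3|·1^1 + |4|·1^2 + |4|·1^3
  = 3 + 3 + 4 + 4 = 14.
This bounds M(r) := max_{|z|=r} |p(z)| from above; equality holds iff all terms c_k z^k can be made to align in phase at a single z on |z|=r.
Part (b). At z = 1 (real, on the circle |z| = r):
  p(1) = (-3)·1^0 + (-3)·1^1 + (4)·1^2 + (4)·1^3 = 2.
  |p(1)| = 2.
Check: |p(1)| = 2 ≤ 14 = M_tri(1). ✓ Equality does not hold at z = 1 (the coefficients have mixed signs, so the terms do not all align in phase there).

M_tri(1) = 14; |p(1)| = 2; equality at z=1: no.
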